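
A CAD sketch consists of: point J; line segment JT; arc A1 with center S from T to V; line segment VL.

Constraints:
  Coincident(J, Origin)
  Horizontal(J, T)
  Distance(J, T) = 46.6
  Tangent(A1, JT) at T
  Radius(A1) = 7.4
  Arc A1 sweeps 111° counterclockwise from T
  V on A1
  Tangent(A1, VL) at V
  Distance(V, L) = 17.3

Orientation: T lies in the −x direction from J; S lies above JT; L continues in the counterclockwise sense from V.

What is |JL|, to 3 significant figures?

52.8

J is at the origin; J and T share the same y with |JT| = 46.6 and T on the −x side, so T = (-46.6, 0.00). Since A1 is tangent to JT there, ST ⟂ JT, so S = T + (0, 7.4) = (-46.6, 7.40). On A1, T sits at bearing -90° from S; a 111° counterclockwise sweep puts V at bearing 21°, so V = S + 7.4·(cos 21°, sin 21°) = (-39.7, 10.1). The tangent condition forces SV to be normal to VL, so VL runs along (−sin 21°, cos 21°); with |VL| = 17.3, L = (-45.9, 26.2). Then |JL| = |L − J| = 52.8.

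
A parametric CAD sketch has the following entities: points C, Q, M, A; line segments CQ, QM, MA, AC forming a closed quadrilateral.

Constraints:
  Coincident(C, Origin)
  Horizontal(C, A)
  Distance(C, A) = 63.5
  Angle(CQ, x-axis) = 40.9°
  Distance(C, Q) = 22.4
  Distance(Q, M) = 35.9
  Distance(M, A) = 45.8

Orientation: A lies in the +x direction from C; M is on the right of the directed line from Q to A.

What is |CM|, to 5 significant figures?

30.754

Checks: |QM| = 35.90 ✓; |MA| = 45.80 ✓.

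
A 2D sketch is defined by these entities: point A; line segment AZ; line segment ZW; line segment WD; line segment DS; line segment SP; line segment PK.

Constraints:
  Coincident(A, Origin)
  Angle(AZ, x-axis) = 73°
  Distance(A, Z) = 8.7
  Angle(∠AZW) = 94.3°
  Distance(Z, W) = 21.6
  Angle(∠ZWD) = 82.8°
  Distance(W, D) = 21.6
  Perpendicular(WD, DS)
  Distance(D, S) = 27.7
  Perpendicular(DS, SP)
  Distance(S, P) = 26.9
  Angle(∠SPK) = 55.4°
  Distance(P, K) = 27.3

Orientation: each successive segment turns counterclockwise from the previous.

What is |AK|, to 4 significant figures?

15.81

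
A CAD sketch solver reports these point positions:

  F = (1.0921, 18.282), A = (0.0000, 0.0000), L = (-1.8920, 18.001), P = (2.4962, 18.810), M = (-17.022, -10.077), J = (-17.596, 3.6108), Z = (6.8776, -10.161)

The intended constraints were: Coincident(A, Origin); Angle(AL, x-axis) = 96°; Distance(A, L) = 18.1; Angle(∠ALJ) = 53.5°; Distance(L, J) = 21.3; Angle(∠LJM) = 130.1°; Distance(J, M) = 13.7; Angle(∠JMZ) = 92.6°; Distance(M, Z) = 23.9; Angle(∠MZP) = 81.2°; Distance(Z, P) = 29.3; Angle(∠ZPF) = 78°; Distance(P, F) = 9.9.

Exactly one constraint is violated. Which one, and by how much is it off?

Distance(P, F) = 9.9 — off by 8.40.

A = (0.00, 0.00) ✓; AL at 96.00° ✓; |AL| = 18.10 ✓; ∠ALJ = 53.50° ✓; |LJ| = 21.30 ✓; ∠LJM = 130.1° ✓; |JM| = 13.70 ✓; ∠JMZ = 92.60° ✓; |MZ| = 23.90 ✓; ∠MZP = 81.20° ✓; |ZP| = 29.30 ✓; ∠ZPF = 77.99° ✓; |PF| = 1.500 ✗.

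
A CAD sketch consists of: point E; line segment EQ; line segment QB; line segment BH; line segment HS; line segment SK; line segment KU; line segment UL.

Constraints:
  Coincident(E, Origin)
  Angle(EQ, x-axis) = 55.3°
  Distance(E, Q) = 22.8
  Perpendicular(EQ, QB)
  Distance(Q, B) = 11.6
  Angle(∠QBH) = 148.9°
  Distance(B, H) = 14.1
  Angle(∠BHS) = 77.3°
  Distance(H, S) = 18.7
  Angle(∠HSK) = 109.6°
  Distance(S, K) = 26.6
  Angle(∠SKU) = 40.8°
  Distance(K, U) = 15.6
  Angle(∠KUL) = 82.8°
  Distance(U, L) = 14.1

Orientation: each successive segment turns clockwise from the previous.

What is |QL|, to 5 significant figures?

19.685

∠SKU = 40.8° gives KU at -18.100° from the x-axis; with |KU| = 15.6, U = (11.060, 13.482). ∠KUL = 82.8° gives UL at -115.30° from the x-axis; with |UL| = 14.1, L = (5.0343, 0.73476). Then |QL| = |L − Q| = 19.685.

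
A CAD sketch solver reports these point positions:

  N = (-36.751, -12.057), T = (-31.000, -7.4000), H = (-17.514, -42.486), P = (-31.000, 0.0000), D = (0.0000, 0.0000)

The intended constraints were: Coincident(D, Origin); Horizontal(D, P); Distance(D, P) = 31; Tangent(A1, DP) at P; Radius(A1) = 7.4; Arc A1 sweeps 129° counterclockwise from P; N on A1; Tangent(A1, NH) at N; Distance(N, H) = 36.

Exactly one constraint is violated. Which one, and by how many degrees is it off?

Tangent(A1, NH) at N — off by 6.70°.

D = (0.00, 0.00) ✓; D.y = 0.00, P.y = 0.00 ✓; |DP| = 31.00 ✓; ∠(TP, PD) = 90.00° ✓; |TP| = 7.400 ✓; bearing(T→N) − bearing(T→P) = 129.0° ✓; |TN| = 7.400 ✓; ∠(TN, NH) = 96.70° ✗; |NH| = 36.00 ✓.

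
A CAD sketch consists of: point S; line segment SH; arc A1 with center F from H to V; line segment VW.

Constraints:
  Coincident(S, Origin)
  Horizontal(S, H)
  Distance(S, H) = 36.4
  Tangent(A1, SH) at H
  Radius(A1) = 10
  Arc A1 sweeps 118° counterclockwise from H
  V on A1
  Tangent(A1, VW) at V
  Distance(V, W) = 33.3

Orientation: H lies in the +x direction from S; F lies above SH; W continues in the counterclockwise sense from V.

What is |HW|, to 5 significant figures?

44.619

S is at the origin; S and H share the same y with |SH| = 36.4 and H on the +x side, so H = (36.400, 0.0000). A1 meets SH tangentially, so FH is at right angles to SH, so F = H + (0, 10) = (36.400, 10.000). On A1, H sits at bearing -90° from F; a 118° counterclockwise sweep puts V at bearing 28°, so V = F + 10.0·(cos 28°, sin 28°) = (45.229, 14.695). A1 meets VW tangentially, so FV is at right angles to VW, so VW runs along (−sin 28°, cos 28°); with |VW| = 33.3, W = (29.596, 44.097). Then |HW| = |W − H| = 44.619.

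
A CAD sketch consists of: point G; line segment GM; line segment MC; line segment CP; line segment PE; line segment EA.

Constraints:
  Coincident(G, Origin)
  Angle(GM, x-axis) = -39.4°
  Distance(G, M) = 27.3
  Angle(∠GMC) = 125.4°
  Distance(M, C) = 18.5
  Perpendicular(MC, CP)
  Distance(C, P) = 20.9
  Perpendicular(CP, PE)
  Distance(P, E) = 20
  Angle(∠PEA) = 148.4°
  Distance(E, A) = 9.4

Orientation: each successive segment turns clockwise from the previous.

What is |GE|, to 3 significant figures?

14.4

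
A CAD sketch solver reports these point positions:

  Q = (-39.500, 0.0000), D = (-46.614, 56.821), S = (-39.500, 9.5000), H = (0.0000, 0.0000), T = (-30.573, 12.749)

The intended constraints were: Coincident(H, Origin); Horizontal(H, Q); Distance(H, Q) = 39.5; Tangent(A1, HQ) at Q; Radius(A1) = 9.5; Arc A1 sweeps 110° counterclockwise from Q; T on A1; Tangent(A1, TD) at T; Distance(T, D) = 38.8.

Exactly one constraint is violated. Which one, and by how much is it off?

Distance(T, D) = 38.8 — off by 8.10.

H = (0.00, 0.00) ✓; H.y = 0.00, Q.y = 0.00 ✓; |HQ| = 39.50 ✓; ∠(SQ, QH) = 90.00° ✓; |SQ| = 9.500 ✓; bearing(S→T) − bearing(S→Q) = 110.0° ✓; |ST| = 9.500 ✓; ∠(ST, TD) = 90.00° ✓; |TD| = 46.90 ✗.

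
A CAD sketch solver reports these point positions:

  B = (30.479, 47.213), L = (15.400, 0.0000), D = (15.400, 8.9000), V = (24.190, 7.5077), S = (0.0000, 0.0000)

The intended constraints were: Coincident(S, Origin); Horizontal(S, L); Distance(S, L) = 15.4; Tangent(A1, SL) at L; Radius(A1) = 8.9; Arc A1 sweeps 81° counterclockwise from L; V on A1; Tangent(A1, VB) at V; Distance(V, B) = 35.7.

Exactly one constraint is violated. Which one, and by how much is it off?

Distance(V, B) = 35.7 — off by 4.50.

S = (0.00, 0.00) ✓; S.y = 0.00, L.y = 0.00 ✓; |SL| = 15.40 ✓; ∠(DL, LS) = 90.00° ✓; |DL| = 8.900 ✓; bearing(D→V) − bearing(D→L) = 81.00° ✓; |DV| = 8.900 ✓; ∠(DV, VB) = 90.00° ✓; |VB| = 40.20 ✗.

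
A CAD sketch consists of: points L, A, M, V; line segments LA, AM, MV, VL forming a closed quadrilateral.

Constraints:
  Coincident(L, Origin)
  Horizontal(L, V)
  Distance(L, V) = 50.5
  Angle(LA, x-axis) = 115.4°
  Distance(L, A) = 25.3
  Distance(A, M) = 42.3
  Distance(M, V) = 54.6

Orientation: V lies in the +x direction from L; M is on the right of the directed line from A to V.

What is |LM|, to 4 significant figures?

18.30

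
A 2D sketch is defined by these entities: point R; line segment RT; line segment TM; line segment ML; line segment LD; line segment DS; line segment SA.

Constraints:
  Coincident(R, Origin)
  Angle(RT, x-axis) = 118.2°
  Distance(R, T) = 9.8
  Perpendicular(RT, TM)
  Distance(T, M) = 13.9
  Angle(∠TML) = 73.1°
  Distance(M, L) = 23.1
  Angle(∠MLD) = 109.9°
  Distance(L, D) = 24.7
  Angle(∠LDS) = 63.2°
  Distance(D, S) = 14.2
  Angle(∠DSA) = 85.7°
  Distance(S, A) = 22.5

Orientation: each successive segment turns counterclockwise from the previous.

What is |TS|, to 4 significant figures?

15.69

R is at the origin; RT runs at 118.2° with length 9.8, so T = (-4.631, 8.637). RT is perpendicular to TM, so TM runs at -151.8°; with |TM| = 13.9, M = (-16.88, 2.068). ∠TML = 73.1° gives ML at -44.90° from the x-axis; with |ML| = 23.1, L = (-0.5185, -14.24). ∠MLD = 109.9° gives LD at 25.20° from the x-axis; with |LD| = 24.7, D = (21.83, -3.721). ∠LDS = 63.2° gives DS at 142.0° from the x-axis; with |DS| = 14.2, S = (10.64, 5.022). Then |TS| = |S − T| = 15.69.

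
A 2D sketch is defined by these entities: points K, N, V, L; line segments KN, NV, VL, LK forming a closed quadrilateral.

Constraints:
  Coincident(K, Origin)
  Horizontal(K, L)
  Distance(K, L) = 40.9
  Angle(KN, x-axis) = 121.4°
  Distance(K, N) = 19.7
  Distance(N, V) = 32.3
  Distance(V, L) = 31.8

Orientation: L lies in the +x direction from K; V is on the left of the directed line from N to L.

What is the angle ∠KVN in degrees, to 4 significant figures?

35.38°

Checks: |NV| = 32.30 ✓; |VL| = 31.80 ✓.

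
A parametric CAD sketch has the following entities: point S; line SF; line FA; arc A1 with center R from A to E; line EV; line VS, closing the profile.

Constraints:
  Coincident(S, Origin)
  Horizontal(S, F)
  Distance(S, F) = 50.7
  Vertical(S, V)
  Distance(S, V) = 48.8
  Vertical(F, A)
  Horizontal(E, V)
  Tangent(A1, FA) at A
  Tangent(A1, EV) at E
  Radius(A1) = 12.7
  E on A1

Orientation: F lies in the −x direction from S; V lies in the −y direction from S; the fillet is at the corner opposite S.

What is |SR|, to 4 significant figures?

52.41

S is at the origin; S and F share the same y with |SF| = 50.7 and F on the −x side, so F = (-50.70, 0.000). S and V share the same x with |SV| = 48.8 and V on the −y side, so V = (0.000, -48.80). The virtual corner opposite S is at (-50.70, -48.80). A1 meets FA tangentially, so RA is at right angles to FA and the tangent condition forces RE to be normal to EV, with radius 12.7, so the center R sits 12.7 in from both sides at R = (-38.00, -36.10). Then |SR| = |R − S| = 52.41.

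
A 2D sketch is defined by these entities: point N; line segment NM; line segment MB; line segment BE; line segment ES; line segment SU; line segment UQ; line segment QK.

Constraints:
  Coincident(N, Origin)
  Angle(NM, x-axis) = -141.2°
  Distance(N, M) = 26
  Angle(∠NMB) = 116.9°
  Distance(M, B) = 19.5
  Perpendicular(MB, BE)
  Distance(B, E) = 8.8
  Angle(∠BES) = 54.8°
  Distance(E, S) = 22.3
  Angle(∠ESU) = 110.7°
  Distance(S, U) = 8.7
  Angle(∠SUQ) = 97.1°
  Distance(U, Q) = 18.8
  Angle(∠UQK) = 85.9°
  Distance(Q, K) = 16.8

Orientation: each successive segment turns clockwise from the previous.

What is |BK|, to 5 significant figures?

6.4505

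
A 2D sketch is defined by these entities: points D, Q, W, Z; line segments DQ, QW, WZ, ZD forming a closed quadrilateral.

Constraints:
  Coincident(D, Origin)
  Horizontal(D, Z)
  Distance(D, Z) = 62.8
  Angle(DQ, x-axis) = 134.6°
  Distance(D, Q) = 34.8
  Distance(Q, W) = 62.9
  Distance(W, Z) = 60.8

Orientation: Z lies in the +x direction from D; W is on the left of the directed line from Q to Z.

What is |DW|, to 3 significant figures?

61.5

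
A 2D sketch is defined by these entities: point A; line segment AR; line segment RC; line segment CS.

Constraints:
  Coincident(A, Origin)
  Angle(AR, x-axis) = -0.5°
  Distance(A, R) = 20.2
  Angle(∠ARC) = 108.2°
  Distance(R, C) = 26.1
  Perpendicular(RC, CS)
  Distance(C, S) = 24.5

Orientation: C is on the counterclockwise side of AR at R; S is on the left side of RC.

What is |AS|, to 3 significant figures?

32.8

A is at the origin; AR runs at -0.5° with length 20.2, so R = 20.2·(cos -0.5°, sin -0.5°) = (20.2, -0.176). ∠ARC = 108.2°, so RC runs at -0.5° + (180° − 108.2°) = 71.3° from the x-axis; with |RC| = 26.1, C = R + 26.1·(cos 71.3°, sin 71.3°) = (28.6, 24.5). RC is perpendicular to CS; with |CS| = 24.5 on the left of RC, S = C + 24.5·(-0.947, 0.321) = (5.36, 32.4). Then |AS| = |S − A| = 32.8.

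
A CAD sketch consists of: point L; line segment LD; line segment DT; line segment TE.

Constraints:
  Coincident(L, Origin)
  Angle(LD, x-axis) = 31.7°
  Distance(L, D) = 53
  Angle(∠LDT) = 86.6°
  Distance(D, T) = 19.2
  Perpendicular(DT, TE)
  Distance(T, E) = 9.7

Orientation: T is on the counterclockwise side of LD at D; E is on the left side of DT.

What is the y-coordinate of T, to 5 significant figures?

43.558

L is at the origin; LD runs at 31.7° with length 53.0, so D = 53.0·(cos 31.7°, sin 31.7°) = (45.093, 27.850). ∠LDT = 86.6°, so DT runs at 31.7° + (180° − 86.6°) = 125.10° from the x-axis; with |DT| = 19.2, T = D + 19.2·(cos 125.10°, sin 125.10°) = (34.053, 43.558). So T.y = 43.558.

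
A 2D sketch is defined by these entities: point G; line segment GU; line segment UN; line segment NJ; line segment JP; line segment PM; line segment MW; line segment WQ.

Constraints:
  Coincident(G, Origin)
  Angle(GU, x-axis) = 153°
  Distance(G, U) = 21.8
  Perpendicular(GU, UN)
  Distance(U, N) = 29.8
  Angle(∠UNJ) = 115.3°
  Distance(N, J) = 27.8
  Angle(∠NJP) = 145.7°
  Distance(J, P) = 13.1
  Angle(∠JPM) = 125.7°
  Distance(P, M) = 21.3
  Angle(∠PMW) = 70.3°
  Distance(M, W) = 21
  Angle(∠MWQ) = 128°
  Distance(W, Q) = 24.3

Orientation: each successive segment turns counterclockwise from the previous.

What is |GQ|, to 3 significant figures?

37.3

G is at the origin; GU runs at 153.0° with length 21.8, so U = (-19.4, 9.90). The perpendicularity gives UN at right angles to GU, so UN runs at -117°; with |UN| = 29.8, N = (-33.0, -16.7). ∠UNJ = 115.3° gives NJ at -52.3° from the x-axis; with |NJ| = 27.8, J = (-16.0, -38.7). ∠NJP = 145.7° gives JP at -18.0° from the x-axis; with |JP| = 13.1, P = (-3.49, -42.7). ∠JPM = 125.7° gives PM at 36.3° from the x-axis; with |PM| = 21.3, M = (13.7, -30.1). ∠PMW = 70.3° gives MW at 146° from the x-axis; with |MW| = 21.0, W = (-3.74, -18.3). ∠MWQ = 128.0° gives WQ at -162° from the x-axis; with |WQ| = 24.3, Q = (-26.8, -25.9). Then |GQ| = |Q − G| = 37.3.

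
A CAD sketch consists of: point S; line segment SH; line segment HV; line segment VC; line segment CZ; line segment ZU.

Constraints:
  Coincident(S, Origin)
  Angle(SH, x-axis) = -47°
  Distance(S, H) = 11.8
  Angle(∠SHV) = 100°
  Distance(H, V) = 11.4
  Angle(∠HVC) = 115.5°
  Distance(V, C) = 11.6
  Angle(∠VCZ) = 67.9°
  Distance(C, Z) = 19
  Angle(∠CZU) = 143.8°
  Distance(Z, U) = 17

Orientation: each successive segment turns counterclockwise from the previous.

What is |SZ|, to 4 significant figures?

0.5241

S is at the origin; SH runs at -47.0° with length 11.8, so H = (8.048, -8.630). ∠SHV = 100.0° gives HV at 33.00° from the x-axis; with |HV| = 11.4, V = (17.61, -2.421). ∠HVC = 115.5° gives VC at 97.50° from the x-axis; with |VC| = 11.6, C = (16.09, 9.080). ∠VCZ = 67.9° gives CZ at -150.4° from the x-axis; with |CZ| = 19.0, Z = (-0.4261, -0.3052). Then |SZ| = |Z − S| = 0.5241.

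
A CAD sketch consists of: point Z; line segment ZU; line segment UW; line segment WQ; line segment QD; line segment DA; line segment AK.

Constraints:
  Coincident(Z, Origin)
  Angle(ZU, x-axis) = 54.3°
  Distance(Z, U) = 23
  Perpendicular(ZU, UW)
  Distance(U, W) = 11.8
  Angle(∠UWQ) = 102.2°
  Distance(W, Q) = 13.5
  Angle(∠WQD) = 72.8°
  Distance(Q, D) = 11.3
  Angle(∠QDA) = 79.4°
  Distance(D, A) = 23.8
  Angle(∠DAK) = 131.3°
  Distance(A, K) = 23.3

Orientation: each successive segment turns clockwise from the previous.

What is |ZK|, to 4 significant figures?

53.55

∠QDA = 79.4° gives DA at 38.70° from the x-axis; with |DA| = 23.8, A = (27.63, 21.66). ∠DAK = 131.3° gives AK at -10.00° from the x-axis; with |AK| = 23.3, K = (50.57, 17.62). Then |ZK| = |K − Z| = 53.55.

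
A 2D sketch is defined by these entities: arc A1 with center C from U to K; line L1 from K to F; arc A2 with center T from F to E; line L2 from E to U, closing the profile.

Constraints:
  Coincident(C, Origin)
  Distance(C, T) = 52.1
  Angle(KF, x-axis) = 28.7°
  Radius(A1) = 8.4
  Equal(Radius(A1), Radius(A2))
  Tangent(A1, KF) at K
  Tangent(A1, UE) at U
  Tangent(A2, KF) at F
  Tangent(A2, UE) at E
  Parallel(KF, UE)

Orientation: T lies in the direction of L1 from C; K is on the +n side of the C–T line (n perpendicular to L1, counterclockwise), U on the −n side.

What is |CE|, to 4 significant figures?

52.77

The slot axis is L1's direction at 28.7°, so u = (cos 28.7°, sin 28.7°) = (0.8771, 0.4802) and n = (−sin 28.7°, cos 28.7°) = (-0.4802, 0.8771). C is at the origin and T lies 52.1 along u from C, so T = 52.1·u = (45.70, 25.02). Tangency of A1 to both parallel lines with radius 8.4 puts K and U at C ± 8.4·n: K = (-4.034, 7.368), U = (4.034, -7.368). Equal radii place F and E the same way about T: F = T + 8.4·n = (41.67, 32.39), E = T − 8.4·n = (49.73, 17.65). Then |CE| = |E − C| = 52.77.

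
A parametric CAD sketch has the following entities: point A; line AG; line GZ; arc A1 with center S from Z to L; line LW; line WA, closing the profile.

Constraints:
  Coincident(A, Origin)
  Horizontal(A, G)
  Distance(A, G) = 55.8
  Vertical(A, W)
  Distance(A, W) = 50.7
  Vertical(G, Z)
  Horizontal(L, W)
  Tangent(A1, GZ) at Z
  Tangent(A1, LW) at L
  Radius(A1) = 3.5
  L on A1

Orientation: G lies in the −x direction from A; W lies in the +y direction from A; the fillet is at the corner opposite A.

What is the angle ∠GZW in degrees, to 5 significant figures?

93.589°

A is at the origin; AG is horizontal with |AG| = 55.8 and G on the −x side, so G = (-55.800, 0.0000). A and W share the same x with |AW| = 50.7 and W on the +y side, so W = (0.0000, 50.700). The virtual corner opposite A is at (-55.800, 50.700). A1 meets GZ tangentially, so SZ is at right angles to GZ and tangency of A1 to LW means the radius SL is perpendicular to LW, with radius 3.5, so the center S sits 3.5 in from both sides at S = (-52.300, 47.200). That places the tangent points at Z = (-55.800, 47.200) on GZ and L = (-52.300, 50.700) on LW. Then cos ∠GZW = ZG·ZW / (|ZG||ZW|), giving 93.589°.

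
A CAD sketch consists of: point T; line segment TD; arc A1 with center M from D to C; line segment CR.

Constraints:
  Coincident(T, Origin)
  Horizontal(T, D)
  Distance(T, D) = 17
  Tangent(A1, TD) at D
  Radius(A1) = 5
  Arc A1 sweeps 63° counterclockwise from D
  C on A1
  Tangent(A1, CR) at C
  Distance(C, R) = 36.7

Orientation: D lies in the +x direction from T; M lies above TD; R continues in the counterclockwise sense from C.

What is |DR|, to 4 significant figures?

41.25

T is at the origin; T and D share the same y with |TD| = 17.0 and D on the +x side, so D = (17.00, 0.000). The tangent condition forces MD to be normal to TD, so M = D + (0, 5) = (17.00, 5.000). On A1, D sits at bearing -90° from M; a 63° counterclockwise sweep puts C at bearing -27°, so C = M + 5.0·(cos -27°, sin -27°) = (21.46, 2.730). Since A1 is tangent to CR there, MC ⟂ CR, so CR runs along (−sin -27°, cos -27°); with |CR| = 36.7, R = (38.12, 35.43). Then |DR| = |R − D| = 41.25.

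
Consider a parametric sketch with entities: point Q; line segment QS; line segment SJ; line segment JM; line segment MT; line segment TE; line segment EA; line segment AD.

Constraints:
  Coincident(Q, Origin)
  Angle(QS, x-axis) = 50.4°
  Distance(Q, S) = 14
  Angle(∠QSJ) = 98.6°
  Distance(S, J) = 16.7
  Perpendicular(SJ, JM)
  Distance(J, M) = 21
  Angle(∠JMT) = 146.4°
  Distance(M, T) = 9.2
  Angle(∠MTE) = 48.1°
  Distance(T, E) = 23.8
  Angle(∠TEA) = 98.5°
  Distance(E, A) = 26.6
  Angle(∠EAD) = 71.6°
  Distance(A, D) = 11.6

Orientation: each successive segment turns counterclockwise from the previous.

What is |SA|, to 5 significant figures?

30.511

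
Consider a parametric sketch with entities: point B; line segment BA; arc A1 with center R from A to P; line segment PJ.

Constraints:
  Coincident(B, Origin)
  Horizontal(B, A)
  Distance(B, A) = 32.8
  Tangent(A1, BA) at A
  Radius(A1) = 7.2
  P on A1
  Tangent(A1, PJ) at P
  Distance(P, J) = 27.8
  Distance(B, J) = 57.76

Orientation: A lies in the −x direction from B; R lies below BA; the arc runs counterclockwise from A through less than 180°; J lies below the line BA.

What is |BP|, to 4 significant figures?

39.91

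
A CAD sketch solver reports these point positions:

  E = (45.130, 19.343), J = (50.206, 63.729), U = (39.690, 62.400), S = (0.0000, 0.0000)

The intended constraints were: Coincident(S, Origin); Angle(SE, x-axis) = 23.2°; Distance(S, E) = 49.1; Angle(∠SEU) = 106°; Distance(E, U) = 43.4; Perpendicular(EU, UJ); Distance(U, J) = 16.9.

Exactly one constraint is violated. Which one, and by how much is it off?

Distance(U, J) = 16.9 — off by 6.30.

S = (0.00, 0.00) ✓; SE at 23.20° ✓; |SE| = 49.10 ✓; ∠SEU = 106.0° ✓; |EU| = 43.40 ✓; ∠(EU, UJ) = 90.00° ✓; |UJ| = 10.60 ✗.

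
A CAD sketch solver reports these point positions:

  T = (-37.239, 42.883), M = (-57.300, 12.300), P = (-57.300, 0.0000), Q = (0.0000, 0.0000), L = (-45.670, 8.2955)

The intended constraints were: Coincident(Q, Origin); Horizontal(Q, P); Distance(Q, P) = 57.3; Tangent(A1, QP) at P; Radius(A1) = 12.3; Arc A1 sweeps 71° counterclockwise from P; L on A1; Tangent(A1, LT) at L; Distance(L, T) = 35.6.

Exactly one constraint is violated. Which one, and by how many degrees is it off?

Tangent(A1, LT) at L — off by 5.30°.

Q = (0.00, 0.00) ✓; Q.y = 0.00, P.y = 0.00 ✓; |QP| = 57.30 ✓; ∠(MP, PQ) = 90.00° ✓; |MP| = 12.30 ✓; bearing(M→L) − bearing(M→P) = 71.00° ✓; |ML| = 12.30 ✓; ∠(ML, LT) = 84.70° ✗; |LT| = 35.60 ✓.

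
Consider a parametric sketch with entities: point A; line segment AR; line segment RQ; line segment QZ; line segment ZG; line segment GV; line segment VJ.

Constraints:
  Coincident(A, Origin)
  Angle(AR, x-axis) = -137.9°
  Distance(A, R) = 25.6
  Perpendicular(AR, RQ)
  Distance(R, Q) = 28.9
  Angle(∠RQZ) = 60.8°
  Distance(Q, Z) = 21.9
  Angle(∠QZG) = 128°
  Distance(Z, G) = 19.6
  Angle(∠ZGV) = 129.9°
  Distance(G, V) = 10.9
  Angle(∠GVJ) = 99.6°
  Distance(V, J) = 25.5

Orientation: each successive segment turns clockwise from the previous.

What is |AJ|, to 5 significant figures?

32.627

A is at the origin; AR runs at -137.9° with length 25.6, so R = (-18.995, -17.163). AR ⟂ RQ, so RQ runs at 132.10°; with |RQ| = 28.9, Q = (-38.370, 4.2802). ∠RQZ = 60.8° gives QZ at 12.900° from the x-axis; with |QZ| = 21.9, Z = (-17.023, 9.1694). ∠QZG = 128.0° gives ZG at -39.100° from the x-axis; with |ZG| = 19.6, G = (-1.8121, -3.1919). ∠ZGV = 129.9° gives GV at -89.200° from the x-axis; with |GV| = 10.9, V = (-1.6599, -14.091). ∠GVJ = 99.6° gives VJ at -169.60° from the x-axis; with |VJ| = 25.5, J = (-26.741, -18.694). Then |AJ| = |J − A| = 32.627.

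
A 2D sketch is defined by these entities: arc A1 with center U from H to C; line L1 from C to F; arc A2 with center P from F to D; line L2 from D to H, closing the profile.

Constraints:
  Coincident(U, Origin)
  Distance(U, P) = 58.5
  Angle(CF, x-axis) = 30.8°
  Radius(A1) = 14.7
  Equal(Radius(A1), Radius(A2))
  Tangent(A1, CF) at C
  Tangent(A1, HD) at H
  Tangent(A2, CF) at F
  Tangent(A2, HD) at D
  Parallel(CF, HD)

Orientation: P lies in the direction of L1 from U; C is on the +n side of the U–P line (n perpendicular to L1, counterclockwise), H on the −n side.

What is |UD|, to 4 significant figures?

60.32

Tangency of A1 to both parallel lines with radius 14.7 puts C and H at U ± 14.7·n: C = (-7.527, 12.63), H = (7.527, -12.63). Equal radii place F and D the same way about P: F = P + 14.7·n = (42.72, 42.58), D = P − 14.7·n = (57.78, 17.33). Then |UD| = |D − U| = 60.32.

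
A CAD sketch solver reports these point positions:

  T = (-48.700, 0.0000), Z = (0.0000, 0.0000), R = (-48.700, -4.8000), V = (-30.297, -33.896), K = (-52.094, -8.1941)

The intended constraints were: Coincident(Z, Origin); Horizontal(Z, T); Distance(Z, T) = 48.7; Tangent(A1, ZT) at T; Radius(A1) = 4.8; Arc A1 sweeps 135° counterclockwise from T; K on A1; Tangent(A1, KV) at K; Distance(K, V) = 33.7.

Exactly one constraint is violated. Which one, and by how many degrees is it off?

Tangent(A1, KV) at K — off by 4.70°.

Z = (0.00, 0.00) ✓; Z.y = 0.00, T.y = 0.00 ✓; |ZT| = 48.70 ✓; ∠(RT, TZ) = 90.00° ✓; |RT| = 4.800 ✓; bearing(R→K) − bearing(R→T) = 135.0° ✓; |RK| = 4.800 ✓; ∠(RK, KV) = 94.70° ✗; |KV| = 33.70 ✓.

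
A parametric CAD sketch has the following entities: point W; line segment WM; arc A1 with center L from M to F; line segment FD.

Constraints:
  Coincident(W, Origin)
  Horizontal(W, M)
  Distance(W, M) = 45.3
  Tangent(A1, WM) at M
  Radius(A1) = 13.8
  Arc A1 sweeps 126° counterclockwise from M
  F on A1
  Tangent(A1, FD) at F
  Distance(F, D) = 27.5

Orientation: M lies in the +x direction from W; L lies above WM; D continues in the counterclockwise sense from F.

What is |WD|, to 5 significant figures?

59.784

W is at the origin; WM is horizontal with |WM| = 45.3 and M on the +x side, so M = (45.300, 0.0000). Since A1 is tangent to WM there, LM ⟂ WM, so L = M + (0, 13.8) = (45.300, 13.800). On A1, M sits at bearing -90° from L; a 126° counterclockwise sweep puts F at bearing 36°, so F = L + 13.8·(cos 36°, sin 36°) = (56.464, 21.911). Tangency of A1 to FD means the radius LF is perpendicular to FD, so FD runs along (−sin 36°, cos 36°); with |FD| = 27.5, D = (40.300, 44.159). Then |WD| = |D − W| = 59.784.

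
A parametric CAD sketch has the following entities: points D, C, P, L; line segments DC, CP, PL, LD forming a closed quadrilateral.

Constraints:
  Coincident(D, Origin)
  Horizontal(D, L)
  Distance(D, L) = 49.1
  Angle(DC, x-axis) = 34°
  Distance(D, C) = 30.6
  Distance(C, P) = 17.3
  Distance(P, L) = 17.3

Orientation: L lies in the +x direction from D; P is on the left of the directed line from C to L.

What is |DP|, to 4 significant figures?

45.56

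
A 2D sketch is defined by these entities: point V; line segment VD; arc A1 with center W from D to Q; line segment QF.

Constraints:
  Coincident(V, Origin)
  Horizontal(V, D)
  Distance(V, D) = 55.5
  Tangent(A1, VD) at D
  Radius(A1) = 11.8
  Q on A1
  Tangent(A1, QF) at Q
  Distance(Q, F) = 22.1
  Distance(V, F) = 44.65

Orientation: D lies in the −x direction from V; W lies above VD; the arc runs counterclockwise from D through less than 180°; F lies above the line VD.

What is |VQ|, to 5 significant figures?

45.297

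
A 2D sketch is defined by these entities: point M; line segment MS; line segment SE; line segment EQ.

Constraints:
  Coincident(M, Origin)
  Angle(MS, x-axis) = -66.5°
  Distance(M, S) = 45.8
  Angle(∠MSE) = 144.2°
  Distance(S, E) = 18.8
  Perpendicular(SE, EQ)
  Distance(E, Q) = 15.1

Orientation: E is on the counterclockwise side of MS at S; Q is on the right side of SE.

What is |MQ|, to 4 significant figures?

69.89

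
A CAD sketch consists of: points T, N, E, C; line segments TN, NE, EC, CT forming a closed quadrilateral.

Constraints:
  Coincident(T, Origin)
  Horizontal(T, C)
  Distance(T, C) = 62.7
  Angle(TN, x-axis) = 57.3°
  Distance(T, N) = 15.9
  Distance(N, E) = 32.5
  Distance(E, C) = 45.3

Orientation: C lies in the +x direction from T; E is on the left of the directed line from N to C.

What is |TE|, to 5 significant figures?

47.941

T is at the origin; TC is horizontal with |TC| = 62.7 and C in +x, so C = (62.7, 0). TN runs at 57.3° with |TN| = 15.9, so N = (8.5898, 13.380). E is determined by |NE| = 32.5 and |EC| = 45.3 together: it lies at the intersection of circle(N, 32.5) and circle(C, 45.3). With |NC| = 55.740, the foot of the radical line on NC is 18.937 from N and the perpendicular offset is √(32.5² − 18.937²) = 26.413. Taking the left-of-NC solution: E = (33.313, 34.475).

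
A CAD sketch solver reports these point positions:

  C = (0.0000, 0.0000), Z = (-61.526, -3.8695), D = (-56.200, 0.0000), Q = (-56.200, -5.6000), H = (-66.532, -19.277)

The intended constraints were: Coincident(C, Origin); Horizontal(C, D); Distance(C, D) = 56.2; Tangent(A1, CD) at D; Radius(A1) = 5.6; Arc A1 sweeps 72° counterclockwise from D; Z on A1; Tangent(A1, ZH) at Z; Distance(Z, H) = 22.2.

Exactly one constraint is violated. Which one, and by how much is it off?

Distance(Z, H) = 22.2 — off by 6.00.

C = (0.00, 0.00) ✓; C.y = 0.00, D.y = 0.00 ✓; |CD| = 56.20 ✓; ∠(QD, DC) = 90.00° ✓; |QD| = 5.600 ✓; bearing(Q→Z) − bearing(Q→D) = 72.00° ✓; |QZ| = 5.600 ✓; ∠(QZ, ZH) = 90.00° ✓; |ZH| = 16.20 ✗.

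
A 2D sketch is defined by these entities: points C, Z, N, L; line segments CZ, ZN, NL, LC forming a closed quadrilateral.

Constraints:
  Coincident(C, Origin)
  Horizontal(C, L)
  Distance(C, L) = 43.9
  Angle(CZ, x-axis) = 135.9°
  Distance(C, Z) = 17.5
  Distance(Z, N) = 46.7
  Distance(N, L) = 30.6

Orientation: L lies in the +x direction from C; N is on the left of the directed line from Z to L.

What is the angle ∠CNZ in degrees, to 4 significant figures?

21.94°

Checks: |ZN| = 46.70 ✓; |NL| = 30.60 ✓.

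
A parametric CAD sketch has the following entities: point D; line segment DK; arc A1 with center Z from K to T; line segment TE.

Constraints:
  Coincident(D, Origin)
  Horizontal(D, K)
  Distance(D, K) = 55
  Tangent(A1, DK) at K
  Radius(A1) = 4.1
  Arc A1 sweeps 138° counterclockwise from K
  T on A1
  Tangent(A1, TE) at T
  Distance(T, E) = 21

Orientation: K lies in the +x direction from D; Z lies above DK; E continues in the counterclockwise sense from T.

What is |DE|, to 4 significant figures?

47.17

D is at the origin; D and K share the same y with |DK| = 55.0 and K on the +x side, so K = (55.00, 0.000). The tangent condition forces ZK to be normal to DK, so Z = K + (0, 4.1) = (55.00, 4.100). On A1, K sits at bearing -90° from Z; a 138° counterclockwise sweep puts T at bearing 48°, so T = Z + 4.1·(cos 48°, sin 48°) = (57.74, 7.147). Since A1 is tangent to TE there, ZT ⟂ TE, so TE runs along (−sin 48°, cos 48°); with |TE| = 21.0, E = (42.14, 21.20). Then |DE| = |E − D| = 47.17.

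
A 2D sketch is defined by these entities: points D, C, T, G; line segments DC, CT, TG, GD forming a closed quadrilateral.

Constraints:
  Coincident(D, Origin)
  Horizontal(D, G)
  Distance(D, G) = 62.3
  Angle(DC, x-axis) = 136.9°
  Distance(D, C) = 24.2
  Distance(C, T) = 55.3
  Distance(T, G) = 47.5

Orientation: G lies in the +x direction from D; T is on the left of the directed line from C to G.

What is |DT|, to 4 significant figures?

50.38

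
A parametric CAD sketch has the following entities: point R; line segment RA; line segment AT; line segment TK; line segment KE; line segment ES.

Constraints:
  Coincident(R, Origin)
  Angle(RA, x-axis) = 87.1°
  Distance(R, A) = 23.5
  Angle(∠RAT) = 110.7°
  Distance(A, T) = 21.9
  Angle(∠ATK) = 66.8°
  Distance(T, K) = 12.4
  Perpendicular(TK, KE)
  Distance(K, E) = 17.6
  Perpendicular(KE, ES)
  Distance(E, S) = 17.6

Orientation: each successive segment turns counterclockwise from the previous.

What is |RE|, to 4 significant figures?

19.76

R is at the origin; RA runs at 87.1° with length 23.5, so A = (1.189, 23.47). ∠RAT = 110.7° gives AT at 156.4° from the x-axis; with |AT| = 21.9, T = (-18.88, 32.24). ∠ATK = 66.8° gives TK at -90.40° from the x-axis; with |TK| = 12.4, K = (-18.97, 19.84). TK is perpendicular to KE, so KE runs at -0.4000°; with |KE| = 17.6, E = (-1.366, 19.71). Then |RE| = |E − R| = 19.76.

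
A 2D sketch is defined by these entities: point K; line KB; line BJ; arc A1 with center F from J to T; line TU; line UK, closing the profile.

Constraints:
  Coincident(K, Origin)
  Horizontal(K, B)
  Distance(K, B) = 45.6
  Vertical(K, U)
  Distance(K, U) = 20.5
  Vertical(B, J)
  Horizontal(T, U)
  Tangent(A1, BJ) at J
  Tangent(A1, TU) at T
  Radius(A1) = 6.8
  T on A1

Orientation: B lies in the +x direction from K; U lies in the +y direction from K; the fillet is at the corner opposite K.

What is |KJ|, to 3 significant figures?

47.6

The virtual corner opposite K is at (45.6, 20.5). The tangent condition forces FJ to be normal to BJ and the tangent condition forces FT to be normal to TU, with radius 6.8, so the center F sits 6.8 in from both sides at F = (38.8, 13.7). That places the tangent points at J = (45.6, 13.7) on BJ and T = (38.8, 20.5) on TU. Then |KJ| = |J − K| = 47.6.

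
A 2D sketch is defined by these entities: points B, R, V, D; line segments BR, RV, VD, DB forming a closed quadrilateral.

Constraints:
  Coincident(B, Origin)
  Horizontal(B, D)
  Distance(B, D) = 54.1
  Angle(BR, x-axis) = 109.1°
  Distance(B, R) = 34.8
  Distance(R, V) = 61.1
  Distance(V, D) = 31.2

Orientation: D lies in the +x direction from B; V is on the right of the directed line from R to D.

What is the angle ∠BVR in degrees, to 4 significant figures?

22.28°

B is at the origin; B and D share the same y with |BD| = 54.1 and D in +x, so D = (54.1, 0). BR runs at 109.1° with |BR| = 34.8, so R = (-11.39, 32.88). V is determined by |RV| = 61.1 and |VD| = 31.2 together: it lies at the intersection of circle(R, 61.1) and circle(D, 31.2). With |RD| = 73.28, the foot of the radical line on RD is 55.47 from R and the perpendicular offset is √(61.1² − 55.47²) = 25.62. Taking the right-of-RD solution: V = (26.69, -14.90).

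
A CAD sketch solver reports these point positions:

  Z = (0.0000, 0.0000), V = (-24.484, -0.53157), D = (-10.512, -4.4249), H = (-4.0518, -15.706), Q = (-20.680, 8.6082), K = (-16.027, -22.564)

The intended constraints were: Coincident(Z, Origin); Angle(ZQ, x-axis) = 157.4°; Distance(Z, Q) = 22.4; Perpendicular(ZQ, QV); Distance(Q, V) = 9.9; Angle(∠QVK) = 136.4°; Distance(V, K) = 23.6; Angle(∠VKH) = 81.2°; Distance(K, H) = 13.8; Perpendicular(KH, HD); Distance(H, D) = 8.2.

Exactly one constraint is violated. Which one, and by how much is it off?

Distance(H, D) = 8.2 — off by 4.80.

Z = (0.00, 0.00) ✓; ZQ at 157.4° ✓; |ZQ| = 22.40 ✓; ∠(ZQ, QV) = 90.00° ✓; |QV| = 9.900 ✓; ∠QVK = 136.4° ✓; |VK| = 23.60 ✓; ∠VKH = 81.20° ✓; |KH| = 13.80 ✓; ∠(KH, HD) = 90.00° ✓; |HD| = 13.00 ✗.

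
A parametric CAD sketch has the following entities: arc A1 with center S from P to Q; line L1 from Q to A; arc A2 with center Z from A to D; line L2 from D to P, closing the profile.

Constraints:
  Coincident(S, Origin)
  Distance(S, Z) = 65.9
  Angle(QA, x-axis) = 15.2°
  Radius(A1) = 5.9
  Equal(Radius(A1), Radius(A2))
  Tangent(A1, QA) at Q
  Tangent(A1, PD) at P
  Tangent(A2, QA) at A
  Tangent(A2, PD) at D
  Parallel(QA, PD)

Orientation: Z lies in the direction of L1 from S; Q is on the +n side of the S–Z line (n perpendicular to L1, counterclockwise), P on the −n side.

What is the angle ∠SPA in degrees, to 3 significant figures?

79.8°

Tangency of A1 to both parallel lines with radius 5.9 puts Q and P at S ± 5.9·n: Q = (-1.55, 5.69), P = (1.55, -5.69). Equal radii place A and D the same way about Z: A = Z + 5.9·n = (62.0, 23.0), D = Z − 5.9·n = (65.1, 11.6). Then cos ∠SPA = PS·PA / (|PS||PA|), giving 79.8°.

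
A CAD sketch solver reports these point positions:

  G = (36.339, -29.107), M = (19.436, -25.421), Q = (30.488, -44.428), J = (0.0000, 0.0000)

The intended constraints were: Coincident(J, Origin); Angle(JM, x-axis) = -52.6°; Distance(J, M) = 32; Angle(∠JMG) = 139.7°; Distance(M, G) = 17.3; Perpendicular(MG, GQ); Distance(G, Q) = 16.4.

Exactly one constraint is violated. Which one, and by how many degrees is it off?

Perpendicular(MG, GQ) — off by 8.60°.

J = (0.00, 0.00) ✓; JM at -52.60° ✓; |JM| = 32.00 ✓; ∠JMG = 139.7° ✓; |MG| = 17.30 ✓; ∠(MG, GQ) = 98.60° ✗; |GQ| = 16.40 ✓.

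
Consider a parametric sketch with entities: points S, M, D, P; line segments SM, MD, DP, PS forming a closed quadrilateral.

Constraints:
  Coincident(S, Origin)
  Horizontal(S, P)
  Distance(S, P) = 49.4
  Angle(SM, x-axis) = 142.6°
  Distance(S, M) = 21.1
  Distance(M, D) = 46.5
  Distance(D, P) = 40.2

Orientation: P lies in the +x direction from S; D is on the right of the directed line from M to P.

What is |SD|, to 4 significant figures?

25.90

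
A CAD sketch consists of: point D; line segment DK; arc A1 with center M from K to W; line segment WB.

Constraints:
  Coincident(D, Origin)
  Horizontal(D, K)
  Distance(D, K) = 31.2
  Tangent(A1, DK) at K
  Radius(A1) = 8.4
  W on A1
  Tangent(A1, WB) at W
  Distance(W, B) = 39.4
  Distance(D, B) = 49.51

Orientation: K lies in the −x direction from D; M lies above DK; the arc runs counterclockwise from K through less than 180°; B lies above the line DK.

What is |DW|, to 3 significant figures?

24.0

D is at the origin; DK is horizontal with |DK| = 31.2 and K on the −x side, so K = (-31.2, 0.00). Since A1 is tangent to DK there, MK ⟂ DK, so M = K + (0, 8.4) = (-31.2, 8.40). Since MW ⟂ WB (tangency), |MB| = √(8.4² + 39.4²) = 40.3 regardless of where W sits on A1. So B lies on both circle(D, 49.51) and circle(M, 40.3); the above-DK intersection is B = (-17.5, 46.3). W is the foot of the tangent from B: W = (-22.9, 7.26).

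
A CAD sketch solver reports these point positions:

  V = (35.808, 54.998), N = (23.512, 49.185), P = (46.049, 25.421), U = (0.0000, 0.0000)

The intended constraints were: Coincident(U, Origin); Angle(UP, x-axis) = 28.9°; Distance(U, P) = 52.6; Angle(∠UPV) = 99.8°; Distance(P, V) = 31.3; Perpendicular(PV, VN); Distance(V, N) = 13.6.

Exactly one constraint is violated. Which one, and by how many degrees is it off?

Perpendicular(PV, VN) — off by 6.20°.

U = (0.00, 0.00) ✓; UP at 28.90° ✓; |UP| = 52.60 ✓; ∠UPV = 99.80° ✓; |PV| = 31.30 ✓; ∠(PV, VN) = 96.20° ✗; |VN| = 13.60 ✓.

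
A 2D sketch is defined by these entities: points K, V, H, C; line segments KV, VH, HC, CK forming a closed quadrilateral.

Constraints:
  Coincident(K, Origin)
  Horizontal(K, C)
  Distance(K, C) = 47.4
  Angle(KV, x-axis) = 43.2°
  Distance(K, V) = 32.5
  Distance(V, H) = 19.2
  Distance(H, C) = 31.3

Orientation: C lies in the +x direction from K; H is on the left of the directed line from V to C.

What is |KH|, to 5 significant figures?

51.150

Checks: K.y = 0.00, C.y = 0.00 ✓; |VH| = 19.20 ✓; |HC| = 31.30 ✓.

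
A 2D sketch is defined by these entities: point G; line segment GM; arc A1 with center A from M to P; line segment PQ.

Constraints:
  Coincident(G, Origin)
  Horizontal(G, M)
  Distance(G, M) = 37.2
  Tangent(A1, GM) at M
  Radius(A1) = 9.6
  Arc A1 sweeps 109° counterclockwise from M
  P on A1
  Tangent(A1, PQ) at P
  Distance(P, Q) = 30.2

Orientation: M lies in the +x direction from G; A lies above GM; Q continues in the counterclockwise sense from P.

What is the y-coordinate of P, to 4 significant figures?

12.73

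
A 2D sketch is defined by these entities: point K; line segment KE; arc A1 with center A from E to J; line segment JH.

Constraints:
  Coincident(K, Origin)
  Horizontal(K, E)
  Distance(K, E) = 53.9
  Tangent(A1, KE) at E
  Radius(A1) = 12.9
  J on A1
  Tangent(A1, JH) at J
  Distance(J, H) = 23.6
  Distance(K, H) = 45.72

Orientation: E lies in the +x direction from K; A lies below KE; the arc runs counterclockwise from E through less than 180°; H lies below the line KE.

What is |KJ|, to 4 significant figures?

42.62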